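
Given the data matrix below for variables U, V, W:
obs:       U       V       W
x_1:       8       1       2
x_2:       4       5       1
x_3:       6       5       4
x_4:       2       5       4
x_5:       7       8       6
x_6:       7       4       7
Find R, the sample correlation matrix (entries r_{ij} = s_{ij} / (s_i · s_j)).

Step 1 — column means:
  mean(U) = (8 + 4 + 6 + 2 + 7 + 7) / 6 = 34/6 = 5.6667
  mean(V) = (1 + 5 + 5 + 5 + 8 + 4) / 6 = 28/6 = 4.6667
  mean(W) = (2 + 1 + 4 + 4 + 6 + 7) / 6 = 24/6 = 4

Step 2 — sample variances and covariances s[i,j] = (1/(n-1)) · Σ_k (x_{k,i} - mean_i) · (x_{k,j} - mean_j), with n-1 = 5:
  s[U,U] = ((2.3333)·(2.3333) + (-1.6667)·(-1.6667) + (0.3333)·(0.3333) + (-3.6667)·(-3.6667) + (1.3333)·(1.3333) + (1.3333)·(1.3333)) / 5 = 25.3333/5 = 5.0667
  s[U,V] = ((2.3333)·(-3.6667) + (-1.6667)·(0.3333) + (0.3333)·(0.3333) + (-3.6667)·(0.3333) + (1.3333)·(3.3333) + (1.3333)·(-0.6667)) / 5 = -6.6667/5 = -1.3333
  s[U,W] = ((2.3333)·(-2) + (-1.6667)·(-3) + (0.3333)·(0) + (-3.6667)·(0) + (1.3333)·(2) + (1.3333)·(3)) / 5 = 7/5 = 1.4
  s[V,V] = ((-3.6667)·(-3.6667) + (0.3333)·(0.3333) + (0.3333)·(0.3333) + (0.3333)·(0.3333) + (3.3333)·(3.3333) + (-0.6667)·(-0.6667)) / 5 = 25.3333/5 = 5.0667
  s[V,W] = ((-3.6667)·(-2) + (0.3333)·(-3) + (0.3333)·(0) + (0.3333)·(0) + (3.3333)·(2) + (-0.6667)·(3)) / 5 = 11/5 = 2.2
  s[W,W] = ((-2)·(-2) + (-3)·(-3) + (0)·(0) + (0)·(0) + (2)·(2) + (3)·(3)) / 5 = 26/5 = 5.2
  Sample standard deviations s_i = √(s[i,i]):
  s(U) = √(5.0667) = 2.2509
  s(V) = √(5.0667) = 2.2509
  s(W) = √(5.2) = 2.2804

Step 3 — r_{ij} = s_{ij} / (s_i · s_j):
  r[U,U] = 1 (diagonal).
  r[U,V] = -1.3333 / (2.2509 · 2.2509) = -1.3333 / 5.0667 = -0.2632
  r[U,W] = 1.4 / (2.2509 · 2.2804) = 1.4 / 5.1329 = 0.2728
  r[V,V] = 1 (diagonal).
  r[V,W] = 2.2 / (2.2509 · 2.2804) = 2.2 / 5.1329 = 0.4286
  r[W,W] = 1 (diagonal).

R is symmetric with unit diagonal. Assembling:

R = [[1, -0.2632, 0.2728],
 [-0.2632, 1, 0.4286],
 [0.2728, 0.4286, 1]]


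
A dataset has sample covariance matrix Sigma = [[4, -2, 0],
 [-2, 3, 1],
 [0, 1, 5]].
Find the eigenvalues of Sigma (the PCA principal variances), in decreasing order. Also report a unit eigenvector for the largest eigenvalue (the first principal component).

Step 1 — characteristic polynomial p(λ) = det(λI - Sigma) = λ³ - tr·λ² + c_1·λ - det, where tr = trace, c_1 = sum of the principal 2×2 minors, det = det(Sigma):
  tr = 4 + 3 + 5 = 12,
  c_1 = (4·3 - (-2)²) + (4·5 - (0)²) + (3·5 - (1)²) = 8 + 20 + 14 = 42,
  det = 4·(3·5 - (1)²) - (-2)·((-2)·5 - (1)·(0)) + (0)·((-2)·(1) - 3·(0)) = 4·(14) - (-2)·(-10) + (0)·(-2) = 36.
  So p(λ) = λ³ - 12λ² + 42λ - 36.
Step 2 — look for an integer root (rational root theorem: any rational root is an integer divisor of 36). Testing λ = 6:
  p(6) = 216 - 432 + 252 - 36 = 0  ✓
  Dividing out (λ - 6): p(λ) = (λ - 6)(λ² - 6λ + 6).
Step 3 — remaining eigenvalues from the quadratic λ² - 6λ + 6 = 0:
  Δ = 6² - 4·6 = 36 - 24 = 12,  λ = (6 ± √12)/2 = (6 ± 3.4641)/2 ≈ 4.7321 or 1.2679.
  Sorted: λ_1 = 6,  λ_2 = 4.7321,  λ_3 = 1.2679  (check: sum = 12 = tr ✓).

Step 4 — unit eigenvector for λ_1 = 6: v spans the null space of (Sigma - λ_1 I), whose rows are
  r_1 = (-2, -2, 0),  r_2 = (-2, -3, 1),  r_3 = (0, 1, -1).
  v is orthogonal to every row, so take v ∝ r_1 × r_2 = ((-2)·(1) - (0)·(-3), (0)·(-2) - (-2)·(1), (-2)·(-3) - (-2)·(-2)) = (-2, 2, 2).
  Rescale (divide by 2; multiply by -1 so the first nonzero entry is positive): u = (1, -1, -1).
  ||u|| = √((1)² + (-1)² + (-1)²) = √(3) ≈ 1.7321,  v_1 = u/||u|| ≈ (0.5774, -0.5774, -0.5774) (||v_1|| = 1).

λ_1 = 6,  λ_2 = 4.7321,  λ_3 = 1.2679;  v_1 ≈ (0.5774, -0.5774, -0.5774)


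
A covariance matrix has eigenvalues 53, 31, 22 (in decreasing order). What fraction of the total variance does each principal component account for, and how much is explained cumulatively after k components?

Step 1 — total variance = trace(Sigma) = Σ λ_i = 53 + 31 + 22 = 106.

Step 2 — fraction explained by component i = λ_i / Σ λ:
  PC1: 53/106 = 0.5
  PC2: 31/106 = 0.2925
  PC3: 22/106 = 0.2075

Step 3 — cumulative fraction after k components = (λ_1 + ... + λ_k) / Σ λ:
  k = 1: 53/106 = 0.5
  k = 2: (53 + 31)/106 = 84/106 = 0.7925
  k = 3: (53 + 31 + 22)/106 = 106/106 = 1

Summary (fraction, with percent):

explained: PC1 0.5 (50%), PC2 0.2925 (29.25%), PC3 0.2075 (20.75%);  cumulative: 0.5, 0.7925, 1


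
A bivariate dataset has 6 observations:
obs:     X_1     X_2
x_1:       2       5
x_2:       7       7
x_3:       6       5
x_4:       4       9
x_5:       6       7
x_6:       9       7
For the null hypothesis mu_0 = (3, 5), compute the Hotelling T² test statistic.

Step 1 — sample mean vector:
  mean(X_1) = (2 + 7 + 6 + 4 + 6 + 9) / 6 = 34/6 = 5.6667
  mean(X_2) = (5 + 7 + 5 + 9 + 7 + 7) / 6 = 40/6 = 6.6667
  x̄ = (5.6667, 6.6667),  deviation x̄ - mu_0 = (5.6667, 6.6667) - (3, 5) = (2.6667, 1.6667).

Step 2 — sample covariance matrix, S[i,j] = (1/(n-1)) · Σ_k (x_{k,i} - mean_i) · (x_{k,j} - mean_j), divisor n-1 = 5:
  S[X_1,X_1] = ((-3.6667)·(-3.6667) + (1.3333)·(1.3333) + (0.3333)·(0.3333) + (-1.6667)·(-1.6667) + (0.3333)·(0.3333) + (3.3333)·(3.3333)) / 5 = 29.3333/5 = 5.8667
  S[X_1,X_2] = ((-3.6667)·(-1.6667) + (1.3333)·(0.3333) + (0.3333)·(-1.6667) + (-1.6667)·(2.3333) + (0.3333)·(0.3333) + (3.3333)·(0.3333)) / 5 = 3.3333/5 = 0.6667
  S[X_2,X_2] = ((-1.6667)·(-1.6667) + (0.3333)·(0.3333) + (-1.6667)·(-1.6667) + (2.3333)·(2.3333) + (0.3333)·(0.3333) + (0.3333)·(0.3333)) / 5 = 11.3333/5 = 2.2667
  S = [[5.8667, 0.6667],
 [0.6667, 2.2667]].

Step 3 — invert S. det(S) = 5.8667·2.2667 - (0.6667)² = 12.8533.
  S^{-1} = (1/det) · [[d, -b], [-b, a]] = [[0.1763, -0.0519],
 [-0.0519, 0.4564]].

Step 4 — quadratic form (x̄ - mu_0)^T · S^{-1} · (x̄ - mu_0):
  S^{-1} · (x̄ - mu_0) = (0.3838, 0.6224),
  (x̄ - mu_0)^T · [...] = (2.6667)·(0.3838) + (1.6667)·(0.6224) = 2.0609.

Step 5 — scale by n: T² = 6 · 2.0609 = 12.3651.

T² ≈ 12.3651


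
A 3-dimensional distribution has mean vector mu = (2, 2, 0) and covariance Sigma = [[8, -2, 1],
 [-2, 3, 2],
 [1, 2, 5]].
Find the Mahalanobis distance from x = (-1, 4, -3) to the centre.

Step 1 — centre the observation: (x - mu) = (-3, 2, -3).

Step 2 — invert Sigma (cofactor / det for 3×3, or solve directly):
  Sigma^{-1} = [[0.193, 0.2105, -0.1228],
 [0.2105, 0.6842, -0.3158],
 [-0.1228, -0.3158, 0.3509]].

Step 3 — form the quadratic (x - mu)^T · Sigma^{-1} · (x - mu):
  Sigma^{-1} · (x - mu) = (0.2105, 1.6842, -1.3158).
  (x - mu)^T · [Sigma^{-1} · (x - mu)] = (-3)·(0.2105) + (2)·(1.6842) + (-3)·(-1.3158) = 6.6842.

Step 4 — take square root: d = √(6.6842) ≈ 2.5854.

d(x, mu) = √(6.6842) ≈ 2.5854


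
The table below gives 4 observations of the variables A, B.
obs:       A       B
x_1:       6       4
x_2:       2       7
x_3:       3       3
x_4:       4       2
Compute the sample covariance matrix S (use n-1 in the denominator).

Step 1 — column means:
  mean(A) = (6 + 2 + 3 + 4) / 4 = 15/4 = 3.75
  mean(B) = (4 + 7 + 3 + 2) / 4 = 16/4 = 4

Step 2 — sample covariance S[i,j] = (1/(n-1)) · Σ_k (x_{k,i} - mean_i) · (x_{k,j} - mean_j), with n-1 = 3.
  S[A,A] = ((2.25)·(2.25) + (-1.75)·(-1.75) + (-0.75)·(-0.75) + (0.25)·(0.25)) / 3 = 8.75/3 = 2.9167
  S[A,B] = ((2.25)·(0) + (-1.75)·(3) + (-0.75)·(-1) + (0.25)·(-2)) / 3 = -5/3 = -1.6667
  S[B,B] = ((0)·(0) + (3)·(3) + (-1)·(-1) + (-2)·(-2)) / 3 = 14/3 = 4.6667

S is symmetric (S[j,i] = S[i,j]). Assembling:

S = [[2.9167, -1.6667],
 [-1.6667, 4.6667]]


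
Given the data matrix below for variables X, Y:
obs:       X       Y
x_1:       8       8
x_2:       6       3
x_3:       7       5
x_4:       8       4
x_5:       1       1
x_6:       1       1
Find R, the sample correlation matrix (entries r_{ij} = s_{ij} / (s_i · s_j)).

Step 1 — column means:
  mean(X) = (8 + 6 + 7 + 8 + 1 + 1) / 6 = 31/6 = 5.1667
  mean(Y) = (8 + 3 + 5 + 4 + 1 + 1) / 6 = 22/6 = 3.6667

Step 2 — sample variances and covariances s[i,j] = (1/(n-1)) · Σ_k (x_{k,i} - mean_i) · (x_{k,j} - mean_j), with n-1 = 5:
  s[X,X] = ((2.8333)·(2.8333) + (0.8333)·(0.8333) + (1.8333)·(1.8333) + (2.8333)·(2.8333) + (-4.1667)·(-4.1667) + (-4.1667)·(-4.1667)) / 5 = 54.8333/5 = 10.9667
  s[X,Y] = ((2.8333)·(4.3333) + (0.8333)·(-0.6667) + (1.8333)·(1.3333) + (2.8333)·(0.3333) + (-4.1667)·(-2.6667) + (-4.1667)·(-2.6667)) / 5 = 37.3333/5 = 7.4667
  s[Y,Y] = ((4.3333)·(4.3333) + (-0.6667)·(-0.6667) + (1.3333)·(1.3333) + (0.3333)·(0.3333) + (-2.6667)·(-2.6667) + (-2.6667)·(-2.6667)) / 5 = 35.3333/5 = 7.0667
  Sample standard deviations s_i = √(s[i,i]):
  s(X) = √(10.9667) = 3.3116
  s(Y) = √(7.0667) = 2.6583

Step 3 — r_{ij} = s_{ij} / (s_i · s_j):
  r[X,X] = 1 (diagonal).
  r[X,Y] = 7.4667 / (3.3116 · 2.6583) = 7.4667 / 8.8033 = 0.8482
  r[Y,Y] = 1 (diagonal).

R is symmetric with unit diagonal. Assembling:

R = [[1, 0.8482],
 [0.8482, 1]]


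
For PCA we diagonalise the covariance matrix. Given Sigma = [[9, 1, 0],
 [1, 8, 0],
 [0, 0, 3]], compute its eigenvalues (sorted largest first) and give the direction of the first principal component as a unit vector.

Step 1 — characteristic polynomial p(λ) = det(λI - Sigma) = λ³ - tr·λ² + c_1·λ - det, where tr = trace, c_1 = sum of the principal 2×2 minors, det = det(Sigma):
  tr = 9 + 8 + 3 = 20,
  c_1 = (9·8 - (1)²) + (9·3 - (0)²) + (8·3 - (0)²) = 71 + 27 + 24 = 122,
  det = 9·(8·3 - (0)²) - (1)·((1)·3 - (0)·(0)) + (0)·((1)·(0) - 8·(0)) = 9·(24) - (1)·(3) + (0)·(0) = 213.
  So p(λ) = λ³ - 20λ² + 122λ - 213.
Step 2 — look for an integer root (rational root theorem: any rational root is an integer divisor of 213). Testing λ = 3:
  p(3) = 27 - 180 + 366 - 213 = 0  ✓
  Dividing out (λ - 3): p(λ) = (λ - 3)(λ² - 17λ + 71).
Step 3 — remaining eigenvalues from the quadratic λ² - 17λ + 71 = 0:
  Δ = 17² - 4·71 = 289 - 284 = 5,  λ = (17 ± √5)/2 = (17 ± 2.2361)/2 ≈ 9.618 or 7.382.
  Sorted: λ_1 = 9.618,  λ_2 = 7.382,  λ_3 = 3  (check: sum = 20 = tr ✓).

Step 4 — unit eigenvector for λ_1 ≈ 9.618: v spans the null space of (Sigma - λ_1 I), whose rows are
  r_1 = (-0.618, 1, 0),  r_2 = (1, -1.618, 0),  r_3 = (0, 0, -6.618).
  v is orthogonal to every row, so take v ∝ r_1 × r_3 = ((1)·(-6.618) - (0)·(0), (0)·(0) - (-0.618)·(-6.618), (-0.618)·(0) - (1)·(0)) ≈ (-6.618, -4.0902, 0).
  Rescale (multiply by -1 so the first nonzero entry is positive): u = (6.618, 4.0902, 0).
  ||u|| = √((6.618)² + (4.0902)² + (0)²) = √(60.5279) ≈ 7.78,  v_1 = u/||u|| ≈ (0.8507, 0.5257, 0) (||v_1|| = 1).

λ_1 = 9.618,  λ_2 = 7.382,  λ_3 = 3;  v_1 ≈ (0.8507, 0.5257, 0)


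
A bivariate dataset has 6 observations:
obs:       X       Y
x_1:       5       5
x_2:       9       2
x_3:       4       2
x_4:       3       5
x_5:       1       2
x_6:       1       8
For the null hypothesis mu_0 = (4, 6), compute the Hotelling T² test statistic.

Step 1 — sample mean vector:
  mean(X) = (5 + 9 + 4 + 3 + 1 + 1) / 6 = 23/6 = 3.8333
  mean(Y) = (5 + 2 + 2 + 5 + 2 + 8) / 6 = 24/6 = 4
  x̄ = (3.8333, 4),  deviation x̄ - mu_0 = (3.8333, 4) - (4, 6) = (-0.1667, -2).

Step 2 — sample covariance matrix, S[i,j] = (1/(n-1)) · Σ_k (x_{k,i} - mean_i) · (x_{k,j} - mean_j), divisor n-1 = 5:
  S[X,X] = ((1.1667)·(1.1667) + (5.1667)·(5.1667) + (0.1667)·(0.1667) + (-0.8333)·(-0.8333) + (-2.8333)·(-2.8333) + (-2.8333)·(-2.8333)) / 5 = 44.8333/5 = 8.9667
  S[X,Y] = ((1.1667)·(1) + (5.1667)·(-2) + (0.1667)·(-2) + (-0.8333)·(1) + (-2.8333)·(-2) + (-2.8333)·(4)) / 5 = -16/5 = -3.2
  S[Y,Y] = ((1)·(1) + (-2)·(-2) + (-2)·(-2) + (1)·(1) + (-2)·(-2) + (4)·(4)) / 5 = 30/5 = 6
  S = [[8.9667, -3.2],
 [-3.2, 6]].

Step 3 — invert S. det(S) = 8.9667·6 - (-3.2)² = 43.56.
  S^{-1} = (1/det) · [[d, -b], [-b, a]] = [[0.1377, 0.0735],
 [0.0735, 0.2058]].

Step 4 — quadratic form (x̄ - mu_0)^T · S^{-1} · (x̄ - mu_0):
  S^{-1} · (x̄ - mu_0) = (-0.1699, -0.4239),
  (x̄ - mu_0)^T · [...] = (-0.1667)·(-0.1699) + (-2)·(-0.4239) = 0.8762.

Step 5 — scale by n: T² = 6 · 0.8762 = 5.2571.

T² ≈ 5.2571


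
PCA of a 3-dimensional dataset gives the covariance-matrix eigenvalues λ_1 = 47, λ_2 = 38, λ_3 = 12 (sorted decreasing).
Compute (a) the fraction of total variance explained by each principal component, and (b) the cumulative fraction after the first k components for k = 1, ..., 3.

Step 1 — total variance = trace(Sigma) = Σ λ_i = 47 + 38 + 12 = 97.

Step 2 — fraction explained by component i = λ_i / Σ λ:
  PC1: 47/97 = 0.4845
  PC2: 38/97 = 0.3918
  PC3: 12/97 = 0.1237

Step 3 — cumulative fraction after k components = (λ_1 + ... + λ_k) / Σ λ:
  k = 1: 47/97 = 0.4845
  k = 2: (47 + 38)/97 = 85/97 = 0.8763
  k = 3: (47 + 38 + 12)/97 = 97/97 = 1

Summary (fraction, with percent):

explained: PC1 0.4845 (48.45%), PC2 0.3918 (39.18%), PC3 0.1237 (12.37%);  cumulative: 0.4845, 0.8763, 1


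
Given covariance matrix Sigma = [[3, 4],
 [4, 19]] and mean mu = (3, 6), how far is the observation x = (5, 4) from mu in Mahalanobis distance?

Step 1 — centre the observation: (x - mu) = (2, -2).

Step 2 — invert Sigma. det(Sigma) = 3·19 - (4)² = 41.
  Sigma^{-1} = (1/det) · [[d, -b], [-b, a]] = [[0.4634, -0.0976],
 [-0.0976, 0.0732]].

Step 3 — form the quadratic (x - mu)^T · Sigma^{-1} · (x - mu):
  Sigma^{-1} · (x - mu) = (1.122, -0.3415).
  (x - mu)^T · [Sigma^{-1} · (x - mu)] = (2)·(1.122) + (-2)·(-0.3415) = 2.9268.

Step 4 — take square root: d = √(2.9268) ≈ 1.7108.

d(x, mu) = √(2.9268) ≈ 1.7108


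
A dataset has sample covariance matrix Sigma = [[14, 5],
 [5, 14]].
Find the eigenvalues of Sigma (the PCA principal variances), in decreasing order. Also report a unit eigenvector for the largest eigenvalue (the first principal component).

Step 1 — characteristic polynomial of 2×2 Sigma:
  det(Sigma - λI) = λ² - trace · λ + det = 0.
  trace = 14 + 14 = 28, det = 14·14 - (5)² = 171.
Step 2 — discriminant:
  Δ = trace² - 4·det = 784 - 684 = 100.
Step 3 — eigenvalues:
  λ = (trace ± √Δ)/2 = (28 ± 10)/2,
  λ_1 = 19,  λ_2 = 9.

Step 4 — unit eigenvector for λ_1: solve (Sigma - λ_1 I)v = 0. First row:
  (14 - 19)·v_x + (5)·v_y = 0, i.e. (-5)·v_x + (5)·v_y = 0,
  so v ∝ (b, λ_1 - a) = (5, 5) = u.
  ||u|| = √((5)² + (5)²) = √(50) ≈ 7.0711,
  v_1 = u/||u|| ≈ (0.7071, 0.7071) (||v_1|| = 1).

λ_1 = 19,  λ_2 = 9;  v_1 ≈ (0.7071, 0.7071)


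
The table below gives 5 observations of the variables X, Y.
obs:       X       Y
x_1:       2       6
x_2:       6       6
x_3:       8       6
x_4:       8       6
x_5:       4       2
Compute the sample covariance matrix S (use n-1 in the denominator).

Step 1 — column means:
  mean(X) = (2 + 6 + 8 + 8 + 4) / 5 = 28/5 = 5.6
  mean(Y) = (6 + 6 + 6 + 6 + 2) / 5 = 26/5 = 5.2

Step 2 — sample covariance S[i,j] = (1/(n-1)) · Σ_k (x_{k,i} - mean_i) · (x_{k,j} - mean_j), with n-1 = 4.
  S[X,X] = ((-3.6)·(-3.6) + (0.4)·(0.4) + (2.4)·(2.4) + (2.4)·(2.4) + (-1.6)·(-1.6)) / 4 = 27.2/4 = 6.8
  S[X,Y] = ((-3.6)·(0.8) + (0.4)·(0.8) + (2.4)·(0.8) + (2.4)·(0.8) + (-1.6)·(-3.2)) / 4 = 6.4/4 = 1.6
  S[Y,Y] = ((0.8)·(0.8) + (0.8)·(0.8) + (0.8)·(0.8) + (0.8)·(0.8) + (-3.2)·(-3.2)) / 4 = 12.8/4 = 3.2

S is symmetric (S[j,i] = S[i,j]). Assembling:

S = [[6.8, 1.6],
 [1.6, 3.2]]


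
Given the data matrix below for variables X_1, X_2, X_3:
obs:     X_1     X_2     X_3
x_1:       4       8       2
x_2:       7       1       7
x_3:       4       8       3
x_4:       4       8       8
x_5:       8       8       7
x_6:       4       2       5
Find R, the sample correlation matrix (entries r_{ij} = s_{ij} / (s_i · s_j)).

Step 1 — column means:
  mean(X_1) = (4 + 7 + 4 + 4 + 8 + 4) / 6 = 31/6 = 5.1667
  mean(X_2) = (8 + 1 + 8 + 8 + 8 + 2) / 6 = 35/6 = 5.8333
  mean(X_3) = (2 + 7 + 3 + 8 + 7 + 5) / 6 = 32/6 = 5.3333

Step 2 — sample variances and covariances s[i,j] = (1/(n-1)) · Σ_k (x_{k,i} - mean_i) · (x_{k,j} - mean_j), with n-1 = 5:
  s[X_1,X_1] = ((-1.1667)·(-1.1667) + (1.8333)·(1.8333) + (-1.1667)·(-1.1667) + (-1.1667)·(-1.1667) + (2.8333)·(2.8333) + (-1.1667)·(-1.1667)) / 5 = 16.8333/5 = 3.3667
  s[X_1,X_2] = ((-1.1667)·(2.1667) + (1.8333)·(-4.8333) + (-1.1667)·(2.1667) + (-1.1667)·(2.1667) + (2.8333)·(2.1667) + (-1.1667)·(-3.8333)) / 5 = -5.8333/5 = -1.1667
  s[X_1,X_3] = ((-1.1667)·(-3.3333) + (1.8333)·(1.6667) + (-1.1667)·(-2.3333) + (-1.1667)·(2.6667) + (2.8333)·(1.6667) + (-1.1667)·(-0.3333)) / 5 = 11.6667/5 = 2.3333
  s[X_2,X_2] = ((2.1667)·(2.1667) + (-4.8333)·(-4.8333) + (2.1667)·(2.1667) + (2.1667)·(2.1667) + (2.1667)·(2.1667) + (-3.8333)·(-3.8333)) / 5 = 56.8333/5 = 11.3667
  s[X_2,X_3] = ((2.1667)·(-3.3333) + (-4.8333)·(1.6667) + (2.1667)·(-2.3333) + (2.1667)·(2.6667) + (2.1667)·(1.6667) + (-3.8333)·(-0.3333)) / 5 = -9.6667/5 = -1.9333
  s[X_3,X_3] = ((-3.3333)·(-3.3333) + (1.6667)·(1.6667) + (-2.3333)·(-2.3333) + (2.6667)·(2.6667) + (1.6667)·(1.6667) + (-0.3333)·(-0.3333)) / 5 = 29.3333/5 = 5.8667
  Sample standard deviations s_i = √(s[i,i]):
  s(X_1) = √(3.3667) = 1.8348
  s(X_2) = √(11.3667) = 3.3714
  s(X_3) = √(5.8667) = 2.4221

Step 3 — r_{ij} = s_{ij} / (s_i · s_j):
  r[X_1,X_1] = 1 (diagonal).
  r[X_1,X_2] = -1.1667 / (1.8348 · 3.3714) = -1.1667 / 6.1861 = -0.1886
  r[X_1,X_3] = 2.3333 / (1.8348 · 2.4221) = 2.3333 / 4.4442 = 0.525
  r[X_2,X_2] = 1 (diagonal).
  r[X_2,X_3] = -1.9333 / (3.3714 · 2.4221) = -1.9333 / 8.1661 = -0.2368
  r[X_3,X_3] = 1 (diagonal).

R is symmetric with unit diagonal. Assembling:

R = [[1, -0.1886, 0.525],
 [-0.1886, 1, -0.2368],
 [0.525, -0.2368, 1]]


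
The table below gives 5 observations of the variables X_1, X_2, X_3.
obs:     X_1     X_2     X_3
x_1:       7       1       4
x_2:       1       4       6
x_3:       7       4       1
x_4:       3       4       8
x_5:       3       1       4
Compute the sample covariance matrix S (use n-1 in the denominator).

Step 1 — column means:
  mean(X_1) = (7 + 1 + 7 + 3 + 3) / 5 = 21/5 = 4.2
  mean(X_2) = (1 + 4 + 4 + 4 + 1) / 5 = 14/5 = 2.8
  mean(X_3) = (4 + 6 + 1 + 8 + 4) / 5 = 23/5 = 4.6

Step 2 — sample covariance S[i,j] = (1/(n-1)) · Σ_k (x_{k,i} - mean_i) · (x_{k,j} - mean_j), with n-1 = 4.
  S[X_1,X_1] = ((2.8)·(2.8) + (-3.2)·(-3.2) + (2.8)·(2.8) + (-1.2)·(-1.2) + (-1.2)·(-1.2)) / 4 = 28.8/4 = 7.2
  S[X_1,X_2] = ((2.8)·(-1.8) + (-3.2)·(1.2) + (2.8)·(1.2) + (-1.2)·(1.2) + (-1.2)·(-1.8)) / 4 = -4.8/4 = -1.2
  S[X_1,X_3] = ((2.8)·(-0.6) + (-3.2)·(1.4) + (2.8)·(-3.6) + (-1.2)·(3.4) + (-1.2)·(-0.6)) / 4 = -19.6/4 = -4.9
  S[X_2,X_2] = ((-1.8)·(-1.8) + (1.2)·(1.2) + (1.2)·(1.2) + (1.2)·(1.2) + (-1.8)·(-1.8)) / 4 = 10.8/4 = 2.7
  S[X_2,X_3] = ((-1.8)·(-0.6) + (1.2)·(1.4) + (1.2)·(-3.6) + (1.2)·(3.4) + (-1.8)·(-0.6)) / 4 = 3.6/4 = 0.9
  S[X_3,X_3] = ((-0.6)·(-0.6) + (1.4)·(1.4) + (-3.6)·(-3.6) + (3.4)·(3.4) + (-0.6)·(-0.6)) / 4 = 27.2/4 = 6.8

S is symmetric (S[j,i] = S[i,j]). Assembling:

S = [[7.2, -1.2, -4.9],
 [-1.2, 2.7, 0.9],
 [-4.9, 0.9, 6.8]]


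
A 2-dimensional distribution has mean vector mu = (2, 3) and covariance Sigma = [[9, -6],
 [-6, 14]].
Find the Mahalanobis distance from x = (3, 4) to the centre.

Step 1 — centre the observation: (x - mu) = (1, 1).

Step 2 — invert Sigma. det(Sigma) = 9·14 - (-6)² = 90.
  Sigma^{-1} = (1/det) · [[d, -b], [-b, a]] = [[0.1556, 0.0667],
 [0.0667, 0.1]].

Step 3 — form the quadratic (x - mu)^T · Sigma^{-1} · (x - mu):
  Sigma^{-1} · (x - mu) = (0.2222, 0.1667).
  (x - mu)^T · [Sigma^{-1} · (x - mu)] = (1)·(0.2222) + (1)·(0.1667) = 0.3889.

Step 4 — take square root: d = √(0.3889) ≈ 0.6236.

d(x, mu) = √(0.3889) ≈ 0.6236


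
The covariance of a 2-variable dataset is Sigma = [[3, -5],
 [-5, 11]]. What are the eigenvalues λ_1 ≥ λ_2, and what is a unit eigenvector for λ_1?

Step 1 — characteristic polynomial of 2×2 Sigma:
  det(Sigma - λI) = λ² - trace · λ + det = 0.
  trace = 3 + 11 = 14, det = 3·11 - (-5)² = 8.
Step 2 — discriminant:
  Δ = trace² - 4·det = 196 - 32 = 164.
Step 3 — eigenvalues:
  λ = (trace ± √Δ)/2 = (14 ± 12.8062)/2,
  λ_1 = 13.4031,  λ_2 = 0.5969.

Step 4 — unit eigenvector for λ_1: solve (Sigma - λ_1 I)v = 0. First row:
  (3 - 13.4031)·v_x + (-5)·v_y = 0, i.e. (-10.4031)·v_x + (-5)·v_y = 0,
  so v ∝ (b, λ_1 - a) = (-5, 10.4031); multiply by -1 so the first entry is positive: u = (5, -10.4031).
  ||u|| = √((5)² + (-10.4031)²) = √(133.225) ≈ 11.5423,
  v_1 = u/||u|| ≈ (0.4332, -0.9013) (||v_1|| = 1).

λ_1 = 13.4031,  λ_2 = 0.5969;  v_1 ≈ (0.4332, -0.9013)


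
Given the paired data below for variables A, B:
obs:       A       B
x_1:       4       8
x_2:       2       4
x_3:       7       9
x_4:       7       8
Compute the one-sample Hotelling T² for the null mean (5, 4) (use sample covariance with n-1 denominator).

Step 1 — sample mean vector:
  mean(A) = (4 + 2 + 7 + 7) / 4 = 20/4 = 5
  mean(B) = (8 + 4 + 9 + 8) / 4 = 29/4 = 7.25
  x̄ = (5, 7.25),  deviation x̄ - mu_0 = (5, 7.25) - (5, 4) = (0, 3.25).

Step 2 — sample covariance matrix, S[i,j] = (1/(n-1)) · Σ_k (x_{k,i} - mean_i) · (x_{k,j} - mean_j), divisor n-1 = 3:
  S[A,A] = ((-1)·(-1) + (-3)·(-3) + (2)·(2) + (2)·(2)) / 3 = 18/3 = 6
  S[A,B] = ((-1)·(0.75) + (-3)·(-3.25) + (2)·(1.75) + (2)·(0.75)) / 3 = 14/3 = 4.6667
  S[B,B] = ((0.75)·(0.75) + (-3.25)·(-3.25) + (1.75)·(1.75) + (0.75)·(0.75)) / 3 = 14.75/3 = 4.9167
  S = [[6, 4.6667],
 [4.6667, 4.9167]].

Step 3 — invert S. det(S) = 6·4.9167 - (4.6667)² = 7.7222.
  S^{-1} = (1/det) · [[d, -b], [-b, a]] = [[0.6367, -0.6043],
 [-0.6043, 0.777]].

Step 4 — quadratic form (x̄ - mu_0)^T · S^{-1} · (x̄ - mu_0):
  S^{-1} · (x̄ - mu_0) = (-1.964, 2.5252),
  (x̄ - mu_0)^T · [...] = (0)·(-1.964) + (3.25)·(2.5252) = 8.2068.

Step 5 — scale by n: T² = 4 · 8.2068 = 32.8273.

T² ≈ 32.8273


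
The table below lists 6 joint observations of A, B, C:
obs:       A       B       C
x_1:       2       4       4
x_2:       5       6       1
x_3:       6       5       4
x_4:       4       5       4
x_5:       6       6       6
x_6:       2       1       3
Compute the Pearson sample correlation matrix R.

Step 1 — column means:
  mean(A) = (2 + 5 + 6 + 4 + 6 + 2) / 6 = 25/6 = 4.1667
  mean(B) = (4 + 6 + 5 + 5 + 6 + 1) / 6 = 27/6 = 4.5
  mean(C) = (4 + 1 + 4 + 4 + 6 + 3) / 6 = 22/6 = 3.6667

Step 2 — sample variances and covariances s[i,j] = (1/(n-1)) · Σ_k (x_{k,i} - mean_i) · (x_{k,j} - mean_j), with n-1 = 5:
  s[A,A] = ((-2.1667)·(-2.1667) + (0.8333)·(0.8333) + (1.8333)·(1.8333) + (-0.1667)·(-0.1667) + (1.8333)·(1.8333) + (-2.1667)·(-2.1667)) / 5 = 16.8333/5 = 3.3667
  s[A,B] = ((-2.1667)·(-0.5) + (0.8333)·(1.5) + (1.8333)·(0.5) + (-0.1667)·(0.5) + (1.8333)·(1.5) + (-2.1667)·(-3.5)) / 5 = 13.5/5 = 2.7
  s[A,C] = ((-2.1667)·(0.3333) + (0.8333)·(-2.6667) + (1.8333)·(0.3333) + (-0.1667)·(0.3333) + (1.8333)·(2.3333) + (-2.1667)·(-0.6667)) / 5 = 3.3333/5 = 0.6667
  s[B,B] = ((-0.5)·(-0.5) + (1.5)·(1.5) + (0.5)·(0.5) + (0.5)·(0.5) + (1.5)·(1.5) + (-3.5)·(-3.5)) / 5 = 17.5/5 = 3.5
  s[B,C] = ((-0.5)·(0.3333) + (1.5)·(-2.6667) + (0.5)·(0.3333) + (0.5)·(0.3333) + (1.5)·(2.3333) + (-3.5)·(-0.6667)) / 5 = 2/5 = 0.4
  s[C,C] = ((0.3333)·(0.3333) + (-2.6667)·(-2.6667) + (0.3333)·(0.3333) + (0.3333)·(0.3333) + (2.3333)·(2.3333) + (-0.6667)·(-0.6667)) / 5 = 13.3333/5 = 2.6667
  Sample standard deviations s_i = √(s[i,i]):
  s(A) = √(3.3667) = 1.8348
  s(B) = √(3.5) = 1.8708
  s(C) = √(2.6667) = 1.633

Step 3 — r_{ij} = s_{ij} / (s_i · s_j):
  r[A,A] = 1 (diagonal).
  r[A,B] = 2.7 / (1.8348 · 1.8708) = 2.7 / 3.4327 = 0.7866
  r[A,C] = 0.6667 / (1.8348 · 1.633) = 0.6667 / 2.9963 = 0.2225
  r[B,B] = 1 (diagonal).
  r[B,C] = 0.4 / (1.8708 · 1.633) = 0.4 / 3.0551 = 0.1309
  r[C,C] = 1 (diagonal).

R is symmetric with unit diagonal. Assembling:

R = [[1, 0.7866, 0.2225],
 [0.7866, 1, 0.1309],
 [0.2225, 0.1309, 1]]


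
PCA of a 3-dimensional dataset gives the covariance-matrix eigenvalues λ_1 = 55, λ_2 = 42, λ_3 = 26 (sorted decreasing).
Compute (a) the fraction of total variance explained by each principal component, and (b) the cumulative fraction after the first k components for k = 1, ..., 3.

Step 1 — total variance = trace(Sigma) = Σ λ_i = 55 + 42 + 26 = 123.

Step 2 — fraction explained by component i = λ_i / Σ λ:
  PC1: 55/123 = 0.4472
  PC2: 42/123 = 0.3415
  PC3: 26/123 = 0.2114

Step 3 — cumulative fraction after k components = (λ_1 + ... + λ_k) / Σ λ:
  k = 1: 55/123 = 0.4472
  k = 2: (55 + 42)/123 = 97/123 = 0.7886
  k = 3: (55 + 42 + 26)/123 = 123/123 = 1

Summary (fraction, with percent):

explained: PC1 0.4472 (44.72%), PC2 0.3415 (34.15%), PC3 0.2114 (21.14%);  cumulative: 0.4472, 0.7886, 1


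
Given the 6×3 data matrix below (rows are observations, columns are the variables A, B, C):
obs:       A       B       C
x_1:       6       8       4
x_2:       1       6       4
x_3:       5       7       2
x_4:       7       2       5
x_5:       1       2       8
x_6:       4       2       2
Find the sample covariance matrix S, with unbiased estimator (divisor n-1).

Step 1 — column means:
  mean(A) = (6 + 1 + 5 + 7 + 1 + 4) / 6 = 24/6 = 4
  mean(B) = (8 + 6 + 7 + 2 + 2 + 2) / 6 = 27/6 = 4.5
  mean(C) = (4 + 4 + 2 + 5 + 8 + 2) / 6 = 25/6 = 4.1667

Step 2 — sample covariance S[i,j] = (1/(n-1)) · Σ_k (x_{k,i} - mean_i) · (x_{k,j} - mean_j), with n-1 = 5.
  S[A,A] = ((2)·(2) + (-3)·(-3) + (1)·(1) + (3)·(3) + (-3)·(-3) + (0)·(0)) / 5 = 32/5 = 6.4
  S[A,B] = ((2)·(3.5) + (-3)·(1.5) + (1)·(2.5) + (3)·(-2.5) + (-3)·(-2.5) + (0)·(-2.5)) / 5 = 5/5 = 1
  S[A,C] = ((2)·(-0.1667) + (-3)·(-0.1667) + (1)·(-2.1667) + (3)·(0.8333) + (-3)·(3.8333) + (0)·(-2.1667)) / 5 = -11/5 = -2.2
  S[B,B] = ((3.5)·(3.5) + (1.5)·(1.5) + (2.5)·(2.5) + (-2.5)·(-2.5) + (-2.5)·(-2.5) + (-2.5)·(-2.5)) / 5 = 39.5/5 = 7.9
  S[B,C] = ((3.5)·(-0.1667) + (1.5)·(-0.1667) + (2.5)·(-2.1667) + (-2.5)·(0.8333) + (-2.5)·(3.8333) + (-2.5)·(-2.1667)) / 5 = -12.5/5 = -2.5
  S[C,C] = ((-0.1667)·(-0.1667) + (-0.1667)·(-0.1667) + (-2.1667)·(-2.1667) + (0.8333)·(0.8333) + (3.8333)·(3.8333) + (-2.1667)·(-2.1667)) / 5 = 24.8333/5 = 4.9667

S is symmetric (S[j,i] = S[i,j]). Assembling:

S = [[6.4, 1, -2.2],
 [1, 7.9, -2.5],
 [-2.2, -2.5, 4.9667]]


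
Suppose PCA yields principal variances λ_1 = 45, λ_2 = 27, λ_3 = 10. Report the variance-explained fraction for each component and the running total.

Step 1 — total variance = trace(Sigma) = Σ λ_i = 45 + 27 + 10 = 82.

Step 2 — fraction explained by component i = λ_i / Σ λ:
  PC1: 45/82 = 0.5488
  PC2: 27/82 = 0.3293
  PC3: 10/82 = 0.122

Step 3 — cumulative fraction after k components = (λ_1 + ... + λ_k) / Σ λ:
  k = 1: 45/82 = 0.5488
  k = 2: (45 + 27)/82 = 72/82 = 0.878
  k = 3: (45 + 27 + 10)/82 = 82/82 = 1

Summary (fraction, with percent):

explained: PC1 0.5488 (54.88%), PC2 0.3293 (32.93%), PC3 0.122 (12.2%);  cumulative: 0.5488, 0.878, 1


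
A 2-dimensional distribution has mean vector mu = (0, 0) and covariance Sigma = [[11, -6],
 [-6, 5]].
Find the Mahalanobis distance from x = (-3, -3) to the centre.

Step 1 — centre the observation: (x - mu) = (-3, -3).

Step 2 — invert Sigma. det(Sigma) = 11·5 - (-6)² = 19.
  Sigma^{-1} = (1/det) · [[d, -b], [-b, a]] = [[0.2632, 0.3158],
 [0.3158, 0.5789]].

Step 3 — form the quadratic (x - mu)^T · Sigma^{-1} · (x - mu):
  Sigma^{-1} · (x - mu) = (-1.7368, -2.6842).
  (x - mu)^T · [Sigma^{-1} · (x - mu)] = (-3)·(-1.7368) + (-3)·(-2.6842) = 13.2632.

Step 4 — take square root: d = √(13.2632) ≈ 3.6419.

d(x, mu) = √(13.2632) ≈ 3.6419


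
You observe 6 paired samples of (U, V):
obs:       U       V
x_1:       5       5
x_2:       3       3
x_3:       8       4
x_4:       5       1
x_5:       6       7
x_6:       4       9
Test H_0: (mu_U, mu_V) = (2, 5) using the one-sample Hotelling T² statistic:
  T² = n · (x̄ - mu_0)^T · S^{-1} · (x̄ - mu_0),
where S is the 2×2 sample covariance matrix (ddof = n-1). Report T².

Step 1 — sample mean vector:
  mean(U) = (5 + 3 + 8 + 5 + 6 + 4) / 6 = 31/6 = 5.1667
  mean(V) = (5 + 3 + 4 + 1 + 7 + 9) / 6 = 29/6 = 4.8333
  x̄ = (5.1667, 4.8333),  deviation x̄ - mu_0 = (5.1667, 4.8333) - (2, 5) = (3.1667, -0.1667).

Step 2 — sample covariance matrix, S[i,j] = (1/(n-1)) · Σ_k (x_{k,i} - mean_i) · (x_{k,j} - mean_j), divisor n-1 = 5:
  S[U,U] = ((-0.1667)·(-0.1667) + (-2.1667)·(-2.1667) + (2.8333)·(2.8333) + (-0.1667)·(-0.1667) + (0.8333)·(0.8333) + (-1.1667)·(-1.1667)) / 5 = 14.8333/5 = 2.9667
  S[U,V] = ((-0.1667)·(0.1667) + (-2.1667)·(-1.8333) + (2.8333)·(-0.8333) + (-0.1667)·(-3.8333) + (0.8333)·(2.1667) + (-1.1667)·(4.1667)) / 5 = -0.8333/5 = -0.1667
  S[V,V] = ((0.1667)·(0.1667) + (-1.8333)·(-1.8333) + (-0.8333)·(-0.8333) + (-3.8333)·(-3.8333) + (2.1667)·(2.1667) + (4.1667)·(4.1667)) / 5 = 40.8333/5 = 8.1667
  S = [[2.9667, -0.1667],
 [-0.1667, 8.1667]].

Step 3 — invert S. det(S) = 2.9667·8.1667 - (-0.1667)² = 24.2.
  S^{-1} = (1/det) · [[d, -b], [-b, a]] = [[0.3375, 0.0069],
 [0.0069, 0.1226]].

Step 4 — quadratic form (x̄ - mu_0)^T · S^{-1} · (x̄ - mu_0):
  S^{-1} · (x̄ - mu_0) = (1.0675, 0.0014),
  (x̄ - mu_0)^T · [...] = (3.1667)·(1.0675) + (-0.1667)·(0.0014) = 3.3802.

Step 5 — scale by n: T² = 6 · 3.3802 = 20.281.

T² ≈ 20.281


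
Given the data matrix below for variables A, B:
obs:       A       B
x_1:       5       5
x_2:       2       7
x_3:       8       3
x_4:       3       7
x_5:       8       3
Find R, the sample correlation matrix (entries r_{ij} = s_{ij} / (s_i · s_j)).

Step 1 — column means:
  mean(A) = (5 + 2 + 8 + 3 + 8) / 5 = 26/5 = 5.2
  mean(B) = (5 + 7 + 3 + 7 + 3) / 5 = 25/5 = 5

Step 2 — sample variances and covariances s[i,j] = (1/(n-1)) · Σ_k (x_{k,i} - mean_i) · (x_{k,j} - mean_j), with n-1 = 4:
  s[A,A] = ((-0.2)·(-0.2) + (-3.2)·(-3.2) + (2.8)·(2.8) + (-2.2)·(-2.2) + (2.8)·(2.8)) / 4 = 30.8/4 = 7.7
  s[A,B] = ((-0.2)·(0) + (-3.2)·(2) + (2.8)·(-2) + (-2.2)·(2) + (2.8)·(-2)) / 4 = -22/4 = -5.5
  s[B,B] = ((0)·(0) + (2)·(2) + (-2)·(-2) + (2)·(2) + (-2)·(-2)) / 4 = 16/4 = 4
  Sample standard deviations s_i = √(s[i,i]):
  s(A) = √(7.7) = 2.7749
  s(B) = √(4) = 2

Step 3 — r_{ij} = s_{ij} / (s_i · s_j):
  r[A,A] = 1 (diagonal).
  r[A,B] = -5.5 / (2.7749 · 2) = -5.5 / 5.5498 = -0.991
  r[B,B] = 1 (diagonal).

R is symmetric with unit diagonal. Assembling:

R = [[1, -0.991],
 [-0.991, 1]]


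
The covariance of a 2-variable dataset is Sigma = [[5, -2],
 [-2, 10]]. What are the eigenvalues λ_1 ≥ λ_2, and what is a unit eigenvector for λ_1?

Step 1 — characteristic polynomial of 2×2 Sigma:
  det(Sigma - λI) = λ² - trace · λ + det = 0.
  trace = 5 + 10 = 15, det = 5·10 - (-2)² = 46.
Step 2 — discriminant:
  Δ = trace² - 4·det = 225 - 184 = 41.
Step 3 — eigenvalues:
  λ = (trace ± √Δ)/2 = (15 ± 6.4031)/2,
  λ_1 = 10.7016,  λ_2 = 4.2984.

Step 4 — unit eigenvector for λ_1: solve (Sigma - λ_1 I)v = 0. First row:
  (5 - 10.7016)·v_x + (-2)·v_y = 0, i.e. (-5.7016)·v_x + (-2)·v_y = 0,
  so v ∝ (b, λ_1 - a) = (-2, 5.7016); multiply by -1 so the first entry is positive: u = (2, -5.7016).
  ||u|| = √((2)² + (-5.7016)²) = √(36.5078) ≈ 6.0422,
  v_1 = u/||u|| ≈ (0.331, -0.9436) (||v_1|| = 1).

λ_1 = 10.7016,  λ_2 = 4.2984;  v_1 ≈ (0.331, -0.9436)


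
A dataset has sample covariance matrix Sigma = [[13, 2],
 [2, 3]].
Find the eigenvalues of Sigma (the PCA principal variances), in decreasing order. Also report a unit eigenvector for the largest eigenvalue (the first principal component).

Step 1 — characteristic polynomial of 2×2 Sigma:
  det(Sigma - λI) = λ² - trace · λ + det = 0.
  trace = 13 + 3 = 16, det = 13·3 - (2)² = 35.
Step 2 — discriminant:
  Δ = trace² - 4·det = 256 - 140 = 116.
Step 3 — eigenvalues:
  λ = (trace ± √Δ)/2 = (16 ± 10.7703)/2,
  λ_1 = 13.3852,  λ_2 = 2.6148.

Step 4 — unit eigenvector for λ_1: solve (Sigma - λ_1 I)v = 0. First row:
  (13 - 13.3852)·v_x + (2)·v_y = 0, i.e. (-0.3852)·v_x + (2)·v_y = 0,
  so v ∝ (b, λ_1 - a) = (2, 0.3852) = u.
  ||u|| = √((2)² + (0.3852)²) = √(4.1484) ≈ 2.0368,
  v_1 = u/||u|| ≈ (0.982, 0.1891) (||v_1|| = 1).

λ_1 = 13.3852,  λ_2 = 2.6148;  v_1 ≈ (0.982, 0.1891)


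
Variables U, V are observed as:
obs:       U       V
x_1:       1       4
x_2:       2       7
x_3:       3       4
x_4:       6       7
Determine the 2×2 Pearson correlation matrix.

Step 1 — column means:
  mean(U) = (1 + 2 + 3 + 6) / 4 = 12/4 = 3
  mean(V) = (4 + 7 + 4 + 7) / 4 = 22/4 = 5.5

Step 2 — sample variances and covariances s[i,j] = (1/(n-1)) · Σ_k (x_{k,i} - mean_i) · (x_{k,j} - mean_j), with n-1 = 3:
  s[U,U] = ((-2)·(-2) + (-1)·(-1) + (0)·(0) + (3)·(3)) / 3 = 14/3 = 4.6667
  s[U,V] = ((-2)·(-1.5) + (-1)·(1.5) + (0)·(-1.5) + (3)·(1.5)) / 3 = 6/3 = 2
  s[V,V] = ((-1.5)·(-1.5) + (1.5)·(1.5) + (-1.5)·(-1.5) + (1.5)·(1.5)) / 3 = 9/3 = 3
  Sample standard deviations s_i = √(s[i,i]):
  s(U) = √(4.6667) = 2.1602
  s(V) = √(3) = 1.7321

Step 3 — r_{ij} = s_{ij} / (s_i · s_j):
  r[U,U] = 1 (diagonal).
  r[U,V] = 2 / (2.1602 · 1.7321) = 2 / 3.7417 = 0.5345
  r[V,V] = 1 (diagonal).

R is symmetric with unit diagonal. Assembling:

R = [[1, 0.5345],
 [0.5345, 1]]


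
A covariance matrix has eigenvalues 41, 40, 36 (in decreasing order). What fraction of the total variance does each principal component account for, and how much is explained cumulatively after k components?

Step 1 — total variance = trace(Sigma) = Σ λ_i = 41 + 40 + 36 = 117.

Step 2 — fraction explained by component i = λ_i / Σ λ:
  PC1: 41/117 = 0.3504
  PC2: 40/117 = 0.3419
  PC3: 36/117 = 0.3077

Step 3 — cumulative fraction after k components = (λ_1 + ... + λ_k) / Σ λ:
  k = 1: 41/117 = 0.3504
  k = 2: (41 + 40)/117 = 81/117 = 0.6923
  k = 3: (41 + 40 + 36)/117 = 117/117 = 1

Summary (fraction, with percent):

explained: PC1 0.3504 (35.04%), PC2 0.3419 (34.19%), PC3 0.3077 (30.77%);  cumulative: 0.3504, 0.6923, 1


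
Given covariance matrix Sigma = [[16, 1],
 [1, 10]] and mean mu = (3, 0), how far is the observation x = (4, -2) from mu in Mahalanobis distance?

Step 1 — centre the observation: (x - mu) = (1, -2).

Step 2 — invert Sigma. det(Sigma) = 16·10 - (1)² = 159.
  Sigma^{-1} = (1/det) · [[d, -b], [-b, a]] = [[0.0629, -0.0063],
 [-0.0063, 0.1006]].

Step 3 — form the quadratic (x - mu)^T · Sigma^{-1} · (x - mu):
  Sigma^{-1} · (x - mu) = (0.0755, -0.2075).
  (x - mu)^T · [Sigma^{-1} · (x - mu)] = (1)·(0.0755) + (-2)·(-0.2075) = 0.4906.

Step 4 — take square root: d = √(0.4906) ≈ 0.7004.

d(x, mu) = √(0.4906) ≈ 0.7004


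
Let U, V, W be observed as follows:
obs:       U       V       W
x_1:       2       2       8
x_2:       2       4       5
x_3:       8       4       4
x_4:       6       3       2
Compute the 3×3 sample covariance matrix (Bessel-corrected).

Step 1 — column means:
  mean(U) = (2 + 2 + 8 + 6) / 4 = 18/4 = 4.5
  mean(V) = (2 + 4 + 4 + 3) / 4 = 13/4 = 3.25
  mean(W) = (8 + 5 + 4 + 2) / 4 = 19/4 = 4.75

Step 2 — sample covariance S[i,j] = (1/(n-1)) · Σ_k (x_{k,i} - mean_i) · (x_{k,j} - mean_j), with n-1 = 3.
  S[U,U] = ((-2.5)·(-2.5) + (-2.5)·(-2.5) + (3.5)·(3.5) + (1.5)·(1.5)) / 3 = 27/3 = 9
  S[U,V] = ((-2.5)·(-1.25) + (-2.5)·(0.75) + (3.5)·(0.75) + (1.5)·(-0.25)) / 3 = 3.5/3 = 1.1667
  S[U,W] = ((-2.5)·(3.25) + (-2.5)·(0.25) + (3.5)·(-0.75) + (1.5)·(-2.75)) / 3 = -15.5/3 = -5.1667
  S[V,V] = ((-1.25)·(-1.25) + (0.75)·(0.75) + (0.75)·(0.75) + (-0.25)·(-0.25)) / 3 = 2.75/3 = 0.9167
  S[V,W] = ((-1.25)·(3.25) + (0.75)·(0.25) + (0.75)·(-0.75) + (-0.25)·(-2.75)) / 3 = -3.75/3 = -1.25
  S[W,W] = ((3.25)·(3.25) + (0.25)·(0.25) + (-0.75)·(-0.75) + (-2.75)·(-2.75)) / 3 = 18.75/3 = 6.25

S is symmetric (S[j,i] = S[i,j]). Assembling:

S = [[9, 1.1667, -5.1667],
 [1.1667, 0.9167, -1.25],
 [-5.1667, -1.25, 6.25]]


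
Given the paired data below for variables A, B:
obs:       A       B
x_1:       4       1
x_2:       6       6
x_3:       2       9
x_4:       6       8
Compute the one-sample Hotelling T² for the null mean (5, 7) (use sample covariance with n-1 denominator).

Step 1 — sample mean vector:
  mean(A) = (4 + 6 + 2 + 6) / 4 = 18/4 = 4.5
  mean(B) = (1 + 6 + 9 + 8) / 4 = 24/4 = 6
  x̄ = (4.5, 6),  deviation x̄ - mu_0 = (4.5, 6) - (5, 7) = (-0.5, -1).

Step 2 — sample covariance matrix, S[i,j] = (1/(n-1)) · Σ_k (x_{k,i} - mean_i) · (x_{k,j} - mean_j), divisor n-1 = 3:
  S[A,A] = ((-0.5)·(-0.5) + (1.5)·(1.5) + (-2.5)·(-2.5) + (1.5)·(1.5)) / 3 = 11/3 = 3.6667
  S[A,B] = ((-0.5)·(-5) + (1.5)·(0) + (-2.5)·(3) + (1.5)·(2)) / 3 = -2/3 = -0.6667
  S[B,B] = ((-5)·(-5) + (0)·(0) + (3)·(3) + (2)·(2)) / 3 = 38/3 = 12.6667
  S = [[3.6667, -0.6667],
 [-0.6667, 12.6667]].

Step 3 — invert S. det(S) = 3.6667·12.6667 - (-0.6667)² = 46.
  S^{-1} = (1/det) · [[d, -b], [-b, a]] = [[0.2754, 0.0145],
 [0.0145, 0.0797]].

Step 4 — quadratic form (x̄ - mu_0)^T · S^{-1} · (x̄ - mu_0):
  S^{-1} · (x̄ - mu_0) = (-0.1522, -0.087),
  (x̄ - mu_0)^T · [...] = (-0.5)·(-0.1522) + (-1)·(-0.087) = 0.163.

Step 5 — scale by n: T² = 4 · 0.163 = 0.6522.

T² ≈ 0.6522


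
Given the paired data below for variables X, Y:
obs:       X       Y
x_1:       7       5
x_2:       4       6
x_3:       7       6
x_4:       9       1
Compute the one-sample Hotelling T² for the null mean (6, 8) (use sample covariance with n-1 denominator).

Step 1 — sample mean vector:
  mean(X) = (7 + 4 + 7 + 9) / 4 = 27/4 = 6.75
  mean(Y) = (5 + 6 + 6 + 1) / 4 = 18/4 = 4.5
  x̄ = (6.75, 4.5),  deviation x̄ - mu_0 = (6.75, 4.5) - (6, 8) = (0.75, -3.5).

Step 2 — sample covariance matrix, S[i,j] = (1/(n-1)) · Σ_k (x_{k,i} - mean_i) · (x_{k,j} - mean_j), divisor n-1 = 3:
  S[X,X] = ((0.25)·(0.25) + (-2.75)·(-2.75) + (0.25)·(0.25) + (2.25)·(2.25)) / 3 = 12.75/3 = 4.25
  S[X,Y] = ((0.25)·(0.5) + (-2.75)·(1.5) + (0.25)·(1.5) + (2.25)·(-3.5)) / 3 = -11.5/3 = -3.8333
  S[Y,Y] = ((0.5)·(0.5) + (1.5)·(1.5) + (1.5)·(1.5) + (-3.5)·(-3.5)) / 3 = 17/3 = 5.6667
  S = [[4.25, -3.8333],
 [-3.8333, 5.6667]].

Step 3 — invert S. det(S) = 4.25·5.6667 - (-3.8333)² = 9.3889.
  S^{-1} = (1/det) · [[d, -b], [-b, a]] = [[0.6036, 0.4083],
 [0.4083, 0.4527]].

Step 4 — quadratic form (x̄ - mu_0)^T · S^{-1} · (x̄ - mu_0):
  S^{-1} · (x̄ - mu_0) = (-0.9763, -1.2781),
  (x̄ - mu_0)^T · [...] = (0.75)·(-0.9763) + (-3.5)·(-1.2781) = 3.7411.

Step 5 — scale by n: T² = 4 · 3.7411 = 14.9645.

T² ≈ 14.9645


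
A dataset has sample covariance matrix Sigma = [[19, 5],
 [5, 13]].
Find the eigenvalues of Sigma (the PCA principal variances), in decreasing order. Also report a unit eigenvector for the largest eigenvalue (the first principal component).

Step 1 — characteristic polynomial of 2×2 Sigma:
  det(Sigma - λI) = λ² - trace · λ + det = 0.
  trace = 19 + 13 = 32, det = 19·13 - (5)² = 222.
Step 2 — discriminant:
  Δ = trace² - 4·det = 1024 - 888 = 136.
Step 3 — eigenvalues:
  λ = (trace ± √Δ)/2 = (32 ± 11.6619)/2,
  λ_1 = 21.831,  λ_2 = 10.169.

Step 4 — unit eigenvector for λ_1: solve (Sigma - λ_1 I)v = 0. First row:
  (19 - 21.831)·v_x + (5)·v_y = 0, i.e. (-2.831)·v_x + (5)·v_y = 0,
  so v ∝ (b, λ_1 - a) = (5, 2.831) = u.
  ||u|| = √((5)² + (2.831)²) = √(33.0143) ≈ 5.7458,
  v_1 = u/||u|| ≈ (0.8702, 0.4927) (||v_1|| = 1).

λ_1 = 21.831,  λ_2 = 10.169;  v_1 ≈ (0.8702, 0.4927)


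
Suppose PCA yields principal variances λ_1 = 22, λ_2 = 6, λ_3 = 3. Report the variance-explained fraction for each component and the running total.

Step 1 — total variance = trace(Sigma) = Σ λ_i = 22 + 6 + 3 = 31.

Step 2 — fraction explained by component i = λ_i / Σ λ:
  PC1: 22/31 = 0.7097
  PC2: 6/31 = 0.1935
  PC3: 3/31 = 0.0968

Step 3 — cumulative fraction after k components = (λ_1 + ... + λ_k) / Σ λ:
  k = 1: 22/31 = 0.7097
  k = 2: (22 + 6)/31 = 28/31 = 0.9032
  k = 3: (22 + 6 + 3)/31 = 31/31 = 1

Summary (fraction, with percent):

explained: PC1 0.7097 (70.97%), PC2 0.1935 (19.35%), PC3 0.0968 (9.68%);  cumulative: 0.7097, 0.9032, 1
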